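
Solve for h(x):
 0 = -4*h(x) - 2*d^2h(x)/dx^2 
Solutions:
 h(x) = C1*sin(sqrt(2)*x) + C2*cos(sqrt(2)*x)


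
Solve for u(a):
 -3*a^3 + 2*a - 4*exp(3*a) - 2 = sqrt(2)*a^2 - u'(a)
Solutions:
 u(a) = C1 + 3*a^4/4 + sqrt(2)*a^3/3 - a^2 + 2*a + 4*exp(3*a)/3


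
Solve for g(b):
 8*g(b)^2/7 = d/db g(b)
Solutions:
 g(b) = -7/(C1 + 8*b)


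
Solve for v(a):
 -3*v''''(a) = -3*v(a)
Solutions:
 v(a) = C1*exp(-a) + C2*exp(a) + C3*sin(a) + C4*cos(a)


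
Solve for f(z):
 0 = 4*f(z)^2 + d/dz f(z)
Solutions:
 f(z) = 1/(C1 + 4*z)


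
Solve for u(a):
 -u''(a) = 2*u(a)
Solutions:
 u(a) = C1*sin(sqrt(2)*a) + C2*cos(sqrt(2)*a)


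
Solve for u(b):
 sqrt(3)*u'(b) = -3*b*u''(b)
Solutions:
 u(b) = C1 + C2*b^(1 - sqrt(3)/3)


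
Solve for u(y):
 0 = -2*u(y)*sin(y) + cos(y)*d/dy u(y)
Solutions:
 u(y) = C1/cos(y)^2


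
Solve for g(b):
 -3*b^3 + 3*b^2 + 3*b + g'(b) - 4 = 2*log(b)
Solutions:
 g(b) = C1 + 3*b^4/4 - b^3 - 3*b^2/2 + 2*b*log(b) + 2*b


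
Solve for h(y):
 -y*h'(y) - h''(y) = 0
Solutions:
 h(y) = C1 + C2*erf(sqrt(2)*y/2)


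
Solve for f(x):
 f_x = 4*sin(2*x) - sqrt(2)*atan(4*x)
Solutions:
 f(x) = C1 - sqrt(2)*(x*atan(4*x) - log(16*x^2 + 1)/8) - 2*cos(2*x)


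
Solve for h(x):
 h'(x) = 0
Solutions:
 h(x) = C1


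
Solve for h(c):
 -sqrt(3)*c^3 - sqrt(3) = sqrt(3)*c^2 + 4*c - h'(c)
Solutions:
 h(c) = C1 + sqrt(3)*c^4/4 + sqrt(3)*c^3/3 + 2*c^2 + sqrt(3)*c


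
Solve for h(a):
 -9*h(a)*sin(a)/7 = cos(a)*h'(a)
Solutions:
 h(a) = C1*cos(a)^(9/7)


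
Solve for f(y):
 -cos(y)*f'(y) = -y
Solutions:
 f(y) = C1 + Integral(y/cos(y), y)


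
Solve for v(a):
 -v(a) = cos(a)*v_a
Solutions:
 v(a) = C1*sqrt(sin(a) - 1)/sqrt(sin(a) + 1)


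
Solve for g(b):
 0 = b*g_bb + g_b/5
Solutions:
 g(b) = C1 + C2*b^(4/5)


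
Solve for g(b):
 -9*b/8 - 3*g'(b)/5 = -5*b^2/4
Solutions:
 g(b) = C1 + 25*b^3/36 - 15*b^2/16


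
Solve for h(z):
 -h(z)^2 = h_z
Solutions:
 h(z) = 1/(C1 + z)


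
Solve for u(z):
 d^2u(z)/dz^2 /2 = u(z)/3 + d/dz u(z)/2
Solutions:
 u(z) = C1*exp(z*(3 - sqrt(33))/6) + C2*exp(z*(3 + sqrt(33))/6)


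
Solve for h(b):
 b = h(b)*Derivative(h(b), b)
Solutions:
 h(b) = -sqrt(C1 + b^2)
 h(b) = sqrt(C1 + b^2)


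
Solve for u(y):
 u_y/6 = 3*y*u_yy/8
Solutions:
 u(y) = C1 + C2*y^(13/9)


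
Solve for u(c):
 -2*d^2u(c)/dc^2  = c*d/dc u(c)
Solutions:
 u(c) = C1 + C2*erf(c/2)


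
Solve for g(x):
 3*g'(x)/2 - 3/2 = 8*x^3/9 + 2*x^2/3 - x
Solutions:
 g(x) = C1 + 4*x^4/27 + 4*x^3/27 - x^2/3 + x


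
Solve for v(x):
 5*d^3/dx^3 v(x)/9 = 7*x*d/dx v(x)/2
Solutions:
 v(x) = C1 + Integral(C2*airyai(10^(2/3)*63^(1/3)*x/10) + C3*airybi(10^(2/3)*63^(1/3)*x/10), x)


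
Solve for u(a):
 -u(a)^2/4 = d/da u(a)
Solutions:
 u(a) = 4/(C1 + a)


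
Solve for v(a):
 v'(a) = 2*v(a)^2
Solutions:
 v(a) = -1/(C1 + 2*a)


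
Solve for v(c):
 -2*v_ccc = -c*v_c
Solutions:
 v(c) = C1 + Integral(C2*airyai(2^(2/3)*c/2) + C3*airybi(2^(2/3)*c/2), c)


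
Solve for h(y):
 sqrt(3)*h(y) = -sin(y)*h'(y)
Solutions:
 h(y) = C1*(cos(y) + 1)^(sqrt(3)/2)/(cos(y) - 1)^(sqrt(3)/2)


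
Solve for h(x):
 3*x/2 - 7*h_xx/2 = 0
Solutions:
 h(x) = C1 + C2*x + x^3/14


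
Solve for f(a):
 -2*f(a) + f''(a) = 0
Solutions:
 f(a) = C1*exp(-sqrt(2)*a) + C2*exp(sqrt(2)*a)


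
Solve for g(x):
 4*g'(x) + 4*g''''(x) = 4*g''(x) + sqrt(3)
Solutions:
 g(x) = C1 + C2*exp(6^(1/3)*x*(2*3^(1/3)/(sqrt(69) + 9)^(1/3) + 2^(1/3)*(sqrt(69) + 9)^(1/3))/12)*sin(2^(1/3)*3^(1/6)*x*(-2^(1/3)*3^(2/3)*(sqrt(69) + 9)^(1/3) + 6/(sqrt(69) + 9)^(1/3))/12) + C3*exp(6^(1/3)*x*(2*3^(1/3)/(sqrt(69) + 9)^(1/3) + 2^(1/3)*(sqrt(69) + 9)^(1/3))/12)*cos(2^(1/3)*3^(1/6)*x*(-2^(1/3)*3^(2/3)*(sqrt(69) + 9)^(1/3) + 6/(sqrt(69) + 9)^(1/3))/12) + C4*exp(-6^(1/3)*x*(2*3^(1/3)/(sqrt(69) + 9)^(1/3) + 2^(1/3)*(sqrt(69) + 9)^(1/3))/6) + sqrt(3)*x/4


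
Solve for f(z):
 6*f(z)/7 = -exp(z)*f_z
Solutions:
 f(z) = C1*exp(6*exp(-z)/7)


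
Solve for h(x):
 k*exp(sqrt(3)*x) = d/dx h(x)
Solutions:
 h(x) = C1 + sqrt(3)*k*exp(sqrt(3)*x)/3


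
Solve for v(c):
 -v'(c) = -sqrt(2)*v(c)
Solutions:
 v(c) = C1*exp(sqrt(2)*c)


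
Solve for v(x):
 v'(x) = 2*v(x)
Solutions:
 v(x) = C1*exp(2*x)


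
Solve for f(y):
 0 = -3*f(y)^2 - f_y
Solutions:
 f(y) = 1/(C1 + 3*y)


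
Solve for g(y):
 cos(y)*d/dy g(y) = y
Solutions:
 g(y) = C1 + Integral(y/cos(y), y)


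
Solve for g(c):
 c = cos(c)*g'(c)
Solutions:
 g(c) = C1 + Integral(c/cos(c), c)


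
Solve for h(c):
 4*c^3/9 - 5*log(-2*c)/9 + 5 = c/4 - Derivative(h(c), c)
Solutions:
 h(c) = C1 - c^4/9 + c^2/8 + 5*c*log(-c)/9 + 5*c*(-10 + log(2))/9


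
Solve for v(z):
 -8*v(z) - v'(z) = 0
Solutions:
 v(z) = C1*exp(-8*z)


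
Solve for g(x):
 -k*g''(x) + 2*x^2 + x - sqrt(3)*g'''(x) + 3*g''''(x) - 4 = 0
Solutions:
 g(x) = C1 + C2*x + C3*exp(sqrt(3)*x*(1 - sqrt(4*k + 1))/6) + C4*exp(sqrt(3)*x*(sqrt(4*k + 1) + 1)/6) + x^4/(6*k) + x^3*(1 - 4*sqrt(3)/k)/(6*k) + x^2*(-2 - sqrt(3)/(2*k) + 6/k + 6/k^2)/k


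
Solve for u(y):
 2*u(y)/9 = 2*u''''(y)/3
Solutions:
 u(y) = C1*exp(-3^(3/4)*y/3) + C2*exp(3^(3/4)*y/3) + C3*sin(3^(3/4)*y/3) + C4*cos(3^(3/4)*y/3)


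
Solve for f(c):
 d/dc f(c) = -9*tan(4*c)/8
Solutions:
 f(c) = C1 + 9*log(cos(4*c))/32


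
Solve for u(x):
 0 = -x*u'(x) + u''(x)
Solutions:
 u(x) = C1 + C2*erfi(sqrt(2)*x/2)


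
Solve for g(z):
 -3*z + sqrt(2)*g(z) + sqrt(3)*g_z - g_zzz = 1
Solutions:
 g(z) = C1*exp(-2^(1/6)*z*(2*3^(5/6)/(sqrt(9 - 2*sqrt(3)) + 3)^(1/3) + 6^(2/3)*(sqrt(9 - 2*sqrt(3)) + 3)^(1/3))/12)*sin(2^(1/6)*z*(-2^(2/3)*3^(1/6)*(sqrt(9 - 2*sqrt(3)) + 3)^(1/3) + 2*3^(1/3)/(sqrt(9 - 2*sqrt(3)) + 3)^(1/3))/4) + C2*exp(-2^(1/6)*z*(2*3^(5/6)/(sqrt(9 - 2*sqrt(3)) + 3)^(1/3) + 6^(2/3)*(sqrt(9 - 2*sqrt(3)) + 3)^(1/3))/12)*cos(2^(1/6)*z*(-2^(2/3)*3^(1/6)*(sqrt(9 - 2*sqrt(3)) + 3)^(1/3) + 2*3^(1/3)/(sqrt(9 - 2*sqrt(3)) + 3)^(1/3))/4) + C3*exp(2^(1/6)*z*(2*3^(5/6)/(sqrt(9 - 2*sqrt(3)) + 3)^(1/3) + 6^(2/3)*(sqrt(9 - 2*sqrt(3)) + 3)^(1/3))/6) + 3*sqrt(2)*z/2 - 3*sqrt(3)/2 + sqrt(2)/2


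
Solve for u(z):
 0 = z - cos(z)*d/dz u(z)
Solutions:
 u(z) = C1 + Integral(z/cos(z), z)


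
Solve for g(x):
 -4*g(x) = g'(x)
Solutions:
 g(x) = C1*exp(-4*x)


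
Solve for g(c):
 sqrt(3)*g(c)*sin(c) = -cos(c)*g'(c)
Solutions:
 g(c) = C1*cos(c)^(sqrt(3))


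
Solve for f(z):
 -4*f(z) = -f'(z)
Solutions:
 f(z) = C1*exp(4*z)


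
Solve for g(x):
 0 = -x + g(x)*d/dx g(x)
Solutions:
 g(x) = -sqrt(C1 + x^2)
 g(x) = sqrt(C1 + x^2)


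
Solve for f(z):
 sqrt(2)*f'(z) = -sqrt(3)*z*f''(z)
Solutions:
 f(z) = C1 + C2*z^(1 - sqrt(6)/3)


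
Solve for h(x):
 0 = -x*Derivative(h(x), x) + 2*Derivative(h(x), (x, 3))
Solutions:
 h(x) = C1 + Integral(C2*airyai(2^(2/3)*x/2) + C3*airybi(2^(2/3)*x/2), x)


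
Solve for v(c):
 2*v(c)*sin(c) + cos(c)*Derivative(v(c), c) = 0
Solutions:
 v(c) = C1*cos(c)^2


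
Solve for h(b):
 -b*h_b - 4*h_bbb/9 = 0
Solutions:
 h(b) = C1 + Integral(C2*airyai(-2^(1/3)*3^(2/3)*b/2) + C3*airybi(-2^(1/3)*3^(2/3)*b/2), b)


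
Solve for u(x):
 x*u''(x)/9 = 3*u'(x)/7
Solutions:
 u(x) = C1 + C2*x^(34/7)


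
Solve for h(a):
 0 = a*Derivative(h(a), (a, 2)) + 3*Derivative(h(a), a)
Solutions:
 h(a) = C1 + C2/a^2


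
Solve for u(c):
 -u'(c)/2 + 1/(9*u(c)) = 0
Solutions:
 u(c) = -sqrt(C1 + 4*c)/3
 u(c) = sqrt(C1 + 4*c)/3


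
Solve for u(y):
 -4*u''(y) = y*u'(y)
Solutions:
 u(y) = C1 + C2*erf(sqrt(2)*y/4)


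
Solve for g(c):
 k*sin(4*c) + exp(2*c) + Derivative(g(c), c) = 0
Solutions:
 g(c) = C1 + k*cos(4*c)/4 - exp(2*c)/2


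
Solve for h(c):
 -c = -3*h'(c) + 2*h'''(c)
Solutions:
 h(c) = C1 + C2*exp(-sqrt(6)*c/2) + C3*exp(sqrt(6)*c/2) + c^2/6


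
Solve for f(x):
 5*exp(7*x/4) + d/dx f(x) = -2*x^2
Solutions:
 f(x) = C1 - 2*x^3/3 - 20*exp(7*x/4)/7


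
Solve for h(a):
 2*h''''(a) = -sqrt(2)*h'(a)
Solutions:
 h(a) = C1 + C4*exp(-2^(5/6)*a/2) + (C2*sin(2^(5/6)*sqrt(3)*a/4) + C3*cos(2^(5/6)*sqrt(3)*a/4))*exp(2^(5/6)*a/4)


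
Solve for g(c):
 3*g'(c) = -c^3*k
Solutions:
 g(c) = C1 - c^4*k/12


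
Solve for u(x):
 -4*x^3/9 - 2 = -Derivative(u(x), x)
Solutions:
 u(x) = C1 + x^4/9 + 2*x


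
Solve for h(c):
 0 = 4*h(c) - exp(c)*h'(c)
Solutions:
 h(c) = C1*exp(-4*exp(-c))


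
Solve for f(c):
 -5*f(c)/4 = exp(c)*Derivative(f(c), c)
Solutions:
 f(c) = C1*exp(5*exp(-c)/4)


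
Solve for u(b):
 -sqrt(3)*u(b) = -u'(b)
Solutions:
 u(b) = C1*exp(sqrt(3)*b)


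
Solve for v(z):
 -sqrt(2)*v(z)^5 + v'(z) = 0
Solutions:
 v(z) = -(-1/(C1 + 4*sqrt(2)*z))^(1/4)
 v(z) = (-1/(C1 + 4*sqrt(2)*z))^(1/4)
 v(z) = -I*(-1/(C1 + 4*sqrt(2)*z))^(1/4)
 v(z) = I*(-1/(C1 + 4*sqrt(2)*z))^(1/4)


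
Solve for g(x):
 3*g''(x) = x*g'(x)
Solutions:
 g(x) = C1 + C2*erfi(sqrt(6)*x/6)


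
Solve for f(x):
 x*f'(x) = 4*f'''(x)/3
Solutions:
 f(x) = C1 + Integral(C2*airyai(6^(1/3)*x/2) + C3*airybi(6^(1/3)*x/2), x)


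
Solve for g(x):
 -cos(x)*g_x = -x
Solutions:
 g(x) = C1 + Integral(x/cos(x), x)


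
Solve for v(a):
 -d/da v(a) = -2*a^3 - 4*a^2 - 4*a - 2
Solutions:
 v(a) = C1 + a^4/2 + 4*a^3/3 + 2*a^2 + 2*a


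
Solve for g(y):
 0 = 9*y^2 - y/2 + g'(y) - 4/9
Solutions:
 g(y) = C1 - 3*y^3 + y^2/4 + 4*y/9


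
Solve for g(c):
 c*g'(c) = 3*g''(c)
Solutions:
 g(c) = C1 + C2*erfi(sqrt(6)*c/6)


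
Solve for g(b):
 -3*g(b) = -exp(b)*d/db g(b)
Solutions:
 g(b) = C1*exp(-3*exp(-b))


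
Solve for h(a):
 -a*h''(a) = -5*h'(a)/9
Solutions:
 h(a) = C1 + C2*a^(14/9)


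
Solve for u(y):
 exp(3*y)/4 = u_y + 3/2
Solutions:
 u(y) = C1 - 3*y/2 + exp(3*y)/12


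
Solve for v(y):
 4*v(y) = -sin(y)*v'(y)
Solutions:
 v(y) = C1*(cos(y)^2 + 2*cos(y) + 1)/(cos(y)^2 - 2*cos(y) + 1)


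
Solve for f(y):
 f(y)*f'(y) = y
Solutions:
 f(y) = -sqrt(C1 + y^2)
 f(y) = sqrt(C1 + y^2)


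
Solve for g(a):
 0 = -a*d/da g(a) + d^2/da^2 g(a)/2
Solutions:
 g(a) = C1 + C2*erfi(a)


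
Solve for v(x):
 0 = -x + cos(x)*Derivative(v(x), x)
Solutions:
 v(x) = C1 + Integral(x/cos(x), x)


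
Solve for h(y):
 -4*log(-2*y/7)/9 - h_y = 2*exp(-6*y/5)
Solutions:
 h(y) = C1 - 4*y*log(-y)/9 + 4*y*(-log(2) + 1 + log(7))/9 + 5*exp(-6*y/5)/3


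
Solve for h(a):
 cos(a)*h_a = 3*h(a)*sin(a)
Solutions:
 h(a) = C1/cos(a)^3


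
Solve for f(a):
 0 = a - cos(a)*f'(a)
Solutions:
 f(a) = C1 + Integral(a/cos(a), a)


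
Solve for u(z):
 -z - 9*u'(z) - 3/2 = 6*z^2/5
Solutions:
 u(z) = C1 - 2*z^3/45 - z^2/18 - z/6


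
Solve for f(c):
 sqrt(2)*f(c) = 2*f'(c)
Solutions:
 f(c) = C1*exp(sqrt(2)*c/2)


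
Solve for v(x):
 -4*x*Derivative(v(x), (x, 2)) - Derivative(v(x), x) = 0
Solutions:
 v(x) = C1 + C2*x^(3/4)


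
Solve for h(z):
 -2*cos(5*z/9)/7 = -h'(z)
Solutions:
 h(z) = C1 + 18*sin(5*z/9)/35


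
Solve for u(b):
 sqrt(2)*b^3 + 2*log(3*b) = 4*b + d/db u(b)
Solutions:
 u(b) = C1 + sqrt(2)*b^4/4 - 2*b^2 + 2*b*log(b) - 2*b + b*log(9)


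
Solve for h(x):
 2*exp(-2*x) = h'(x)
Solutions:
 h(x) = C1 - exp(-2*x)


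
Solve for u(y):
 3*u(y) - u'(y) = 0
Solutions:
 u(y) = C1*exp(3*y)


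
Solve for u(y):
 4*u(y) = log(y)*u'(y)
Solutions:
 u(y) = C1*exp(4*li(y))


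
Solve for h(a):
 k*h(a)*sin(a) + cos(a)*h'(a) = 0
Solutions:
 h(a) = C1*exp(k*log(cos(a)))


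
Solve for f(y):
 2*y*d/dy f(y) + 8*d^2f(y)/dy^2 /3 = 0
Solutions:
 f(y) = C1 + C2*erf(sqrt(6)*y/4)


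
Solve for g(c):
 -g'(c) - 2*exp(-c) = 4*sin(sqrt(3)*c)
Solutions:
 g(c) = C1 + 4*sqrt(3)*cos(sqrt(3)*c)/3 + 2*exp(-c)


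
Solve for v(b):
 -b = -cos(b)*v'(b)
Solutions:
 v(b) = C1 + Integral(b/cos(b), b)


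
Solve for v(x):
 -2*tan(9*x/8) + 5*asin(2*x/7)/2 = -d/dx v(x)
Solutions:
 v(x) = C1 - 5*x*asin(2*x/7)/2 - 5*sqrt(49 - 4*x^2)/4 - 16*log(cos(9*x/8))/9


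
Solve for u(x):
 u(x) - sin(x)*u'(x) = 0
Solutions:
 u(x) = C1*sqrt(cos(x) - 1)/sqrt(cos(x) + 1)


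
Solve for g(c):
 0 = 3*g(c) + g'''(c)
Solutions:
 g(c) = C3*exp(-3^(1/3)*c) + (C1*sin(3^(5/6)*c/2) + C2*cos(3^(5/6)*c/2))*exp(3^(1/3)*c/2)


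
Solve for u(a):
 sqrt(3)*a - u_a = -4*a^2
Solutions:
 u(a) = C1 + 4*a^3/3 + sqrt(3)*a^2/2


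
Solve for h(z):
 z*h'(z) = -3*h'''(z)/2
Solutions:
 h(z) = C1 + Integral(C2*airyai(-2^(1/3)*3^(2/3)*z/3) + C3*airybi(-2^(1/3)*3^(2/3)*z/3), z)


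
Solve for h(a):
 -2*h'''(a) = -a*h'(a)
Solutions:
 h(a) = C1 + Integral(C2*airyai(2^(2/3)*a/2) + C3*airybi(2^(2/3)*a/2), a)


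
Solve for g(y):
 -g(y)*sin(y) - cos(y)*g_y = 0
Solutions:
 g(y) = C1*cos(y)


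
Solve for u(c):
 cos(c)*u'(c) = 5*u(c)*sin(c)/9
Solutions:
 u(c) = C1/cos(c)^(5/9)


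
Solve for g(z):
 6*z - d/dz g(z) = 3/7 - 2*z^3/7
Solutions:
 g(z) = C1 + z^4/14 + 3*z^2 - 3*z/7


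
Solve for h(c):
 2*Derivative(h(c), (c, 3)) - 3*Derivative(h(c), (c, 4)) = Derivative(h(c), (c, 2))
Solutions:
 h(c) = C1 + C2*c + (C3*sin(sqrt(2)*c/3) + C4*cos(sqrt(2)*c/3))*exp(c/3)


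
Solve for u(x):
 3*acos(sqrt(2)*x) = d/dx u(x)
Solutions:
 u(x) = C1 + 3*x*acos(sqrt(2)*x) - 3*sqrt(2)*sqrt(1 - 2*x^2)/2


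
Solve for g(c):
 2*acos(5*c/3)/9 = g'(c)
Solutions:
 g(c) = C1 + 2*c*acos(5*c/3)/9 - 2*sqrt(9 - 25*c^2)/45


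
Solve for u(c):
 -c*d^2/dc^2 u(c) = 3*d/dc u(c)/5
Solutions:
 u(c) = C1 + C2*c^(2/5)


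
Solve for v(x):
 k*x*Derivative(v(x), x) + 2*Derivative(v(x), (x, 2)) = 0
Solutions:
 v(x) = Piecewise((-sqrt(pi)*C1*erf(sqrt(k)*x/2)/sqrt(k) - C2, (k > 0) | (k < 0)), (-C1*x - C2, True))


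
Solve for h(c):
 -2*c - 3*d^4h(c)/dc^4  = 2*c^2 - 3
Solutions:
 h(c) = C1 + C2*c + C3*c^2 + C4*c^3 - c^6/540 - c^5/180 + c^4/24


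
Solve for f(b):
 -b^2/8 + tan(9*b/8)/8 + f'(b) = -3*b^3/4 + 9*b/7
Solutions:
 f(b) = C1 - 3*b^4/16 + b^3/24 + 9*b^2/14 + log(cos(9*b/8))/9


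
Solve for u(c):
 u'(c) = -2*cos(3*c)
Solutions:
 u(c) = C1 - 2*sin(3*c)/3


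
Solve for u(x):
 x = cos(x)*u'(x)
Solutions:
 u(x) = C1 + Integral(x/cos(x), x)


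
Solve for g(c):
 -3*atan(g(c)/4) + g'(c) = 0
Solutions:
 Integral(1/atan(_y/4), (_y, g(c))) = C1 + 3*c


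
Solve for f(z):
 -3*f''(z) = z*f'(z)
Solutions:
 f(z) = C1 + C2*erf(sqrt(6)*z/6)


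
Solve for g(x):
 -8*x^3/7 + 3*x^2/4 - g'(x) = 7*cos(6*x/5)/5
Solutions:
 g(x) = C1 - 2*x^4/7 + x^3/4 - 7*sin(6*x/5)/6


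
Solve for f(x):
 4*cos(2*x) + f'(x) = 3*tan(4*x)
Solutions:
 f(x) = C1 - 3*log(cos(4*x))/4 - 2*sin(2*x)


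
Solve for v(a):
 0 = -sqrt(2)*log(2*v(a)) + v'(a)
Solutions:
 -sqrt(2)*Integral(1/(log(_y) + log(2)), (_y, v(a)))/2 = C1 - a


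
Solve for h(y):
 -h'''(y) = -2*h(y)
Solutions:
 h(y) = C3*exp(2^(1/3)*y) + (C1*sin(2^(1/3)*sqrt(3)*y/2) + C2*cos(2^(1/3)*sqrt(3)*y/2))*exp(-2^(1/3)*y/2)


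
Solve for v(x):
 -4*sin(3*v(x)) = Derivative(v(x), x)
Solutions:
 v(x) = -acos((-C1 - exp(24*x))/(C1 - exp(24*x)))/3 + 2*pi/3
 v(x) = acos((-C1 - exp(24*x))/(C1 - exp(24*x)))/3


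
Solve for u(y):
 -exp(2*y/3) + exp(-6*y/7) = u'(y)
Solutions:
 u(y) = C1 - 3*exp(2*y/3)/2 - 7*exp(-6*y/7)/6


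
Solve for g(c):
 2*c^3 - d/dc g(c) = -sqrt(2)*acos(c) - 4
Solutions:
 g(c) = C1 + c^4/2 + 4*c + sqrt(2)*(c*acos(c) - sqrt(1 - c^2))


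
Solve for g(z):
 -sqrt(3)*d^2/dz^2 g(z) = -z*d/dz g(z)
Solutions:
 g(z) = C1 + C2*erfi(sqrt(2)*3^(3/4)*z/6)


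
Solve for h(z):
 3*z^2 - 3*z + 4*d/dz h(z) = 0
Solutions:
 h(z) = C1 - z^3/4 + 3*z^2/8


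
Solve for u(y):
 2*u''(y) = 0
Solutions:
 u(y) = C1 + C2*y


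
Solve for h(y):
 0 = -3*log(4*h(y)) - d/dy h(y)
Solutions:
 Integral(1/(log(_y) + 2*log(2)), (_y, h(y)))/3 = C1 - y


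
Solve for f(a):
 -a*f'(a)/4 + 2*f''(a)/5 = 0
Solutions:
 f(a) = C1 + C2*erfi(sqrt(5)*a/4)


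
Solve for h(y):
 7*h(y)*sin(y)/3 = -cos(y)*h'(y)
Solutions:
 h(y) = C1*cos(y)^(7/3)


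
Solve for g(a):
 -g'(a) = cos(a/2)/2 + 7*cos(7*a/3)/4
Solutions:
 g(a) = C1 - sin(a/2) - 3*sin(7*a/3)/4


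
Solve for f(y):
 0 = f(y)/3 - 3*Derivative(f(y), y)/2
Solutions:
 f(y) = C1*exp(2*y/9)


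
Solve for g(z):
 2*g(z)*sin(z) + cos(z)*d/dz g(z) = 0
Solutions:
 g(z) = C1*cos(z)^2


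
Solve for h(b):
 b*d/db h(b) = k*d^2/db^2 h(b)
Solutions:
 h(b) = C1 + C2*erf(sqrt(2)*b*sqrt(-1/k)/2)/sqrt(-1/k)


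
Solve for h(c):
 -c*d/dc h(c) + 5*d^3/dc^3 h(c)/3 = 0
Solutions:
 h(c) = C1 + Integral(C2*airyai(3^(1/3)*5^(2/3)*c/5) + C3*airybi(3^(1/3)*5^(2/3)*c/5), c)


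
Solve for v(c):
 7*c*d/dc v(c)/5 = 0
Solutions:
 v(c) = C1


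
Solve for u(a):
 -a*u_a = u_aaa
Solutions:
 u(a) = C1 + Integral(C2*airyai(-a) + C3*airybi(-a), a)


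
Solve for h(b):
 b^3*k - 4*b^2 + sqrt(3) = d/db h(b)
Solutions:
 h(b) = C1 + b^4*k/4 - 4*b^3/3 + sqrt(3)*b


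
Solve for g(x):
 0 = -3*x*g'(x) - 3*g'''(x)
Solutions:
 g(x) = C1 + Integral(C2*airyai(-x) + C3*airybi(-x), x)


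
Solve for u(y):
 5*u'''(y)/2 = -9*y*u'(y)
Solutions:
 u(y) = C1 + Integral(C2*airyai(-18^(1/3)*5^(2/3)*y/5) + C3*airybi(-18^(1/3)*5^(2/3)*y/5), y)


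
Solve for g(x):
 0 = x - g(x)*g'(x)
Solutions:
 g(x) = -sqrt(C1 + x^2)
 g(x) = sqrt(C1 + x^2)


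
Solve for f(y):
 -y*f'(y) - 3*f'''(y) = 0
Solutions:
 f(y) = C1 + Integral(C2*airyai(-3^(2/3)*y/3) + C3*airybi(-3^(2/3)*y/3), y)


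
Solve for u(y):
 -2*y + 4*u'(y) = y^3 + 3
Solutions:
 u(y) = C1 + y^4/16 + y^2/4 + 3*y/4


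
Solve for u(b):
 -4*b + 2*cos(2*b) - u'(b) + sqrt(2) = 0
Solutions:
 u(b) = C1 - 2*b^2 + sqrt(2)*b + sin(2*b)


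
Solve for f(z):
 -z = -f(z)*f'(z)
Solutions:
 f(z) = -sqrt(C1 + z^2)
 f(z) = sqrt(C1 + z^2)


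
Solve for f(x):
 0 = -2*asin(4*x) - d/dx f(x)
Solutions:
 f(x) = C1 - 2*x*asin(4*x) - sqrt(1 - 16*x^2)/2


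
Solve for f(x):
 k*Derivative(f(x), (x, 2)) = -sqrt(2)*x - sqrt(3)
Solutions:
 f(x) = C1 + C2*x - sqrt(2)*x^3/(6*k) - sqrt(3)*x^2/(2*k)


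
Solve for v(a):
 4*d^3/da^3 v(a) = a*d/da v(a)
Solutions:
 v(a) = C1 + Integral(C2*airyai(2^(1/3)*a/2) + C3*airybi(2^(1/3)*a/2), a)


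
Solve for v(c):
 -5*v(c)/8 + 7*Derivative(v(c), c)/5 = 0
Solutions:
 v(c) = C1*exp(25*c/56)


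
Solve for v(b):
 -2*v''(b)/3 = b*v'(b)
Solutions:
 v(b) = C1 + C2*erf(sqrt(3)*b/2)


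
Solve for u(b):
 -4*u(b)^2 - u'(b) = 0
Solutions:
 u(b) = 1/(C1 + 4*b)


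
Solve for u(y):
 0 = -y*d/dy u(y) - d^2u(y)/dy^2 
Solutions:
 u(y) = C1 + C2*erf(sqrt(2)*y/2)


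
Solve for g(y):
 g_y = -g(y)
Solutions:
 g(y) = C1*exp(-y)


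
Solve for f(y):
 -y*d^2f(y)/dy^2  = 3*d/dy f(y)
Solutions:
 f(y) = C1 + C2/y^2


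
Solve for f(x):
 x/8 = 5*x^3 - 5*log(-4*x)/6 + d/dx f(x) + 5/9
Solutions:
 f(x) = C1 - 5*x^4/4 + x^2/16 + 5*x*log(-x)/6 + 5*x*(-5 + 6*log(2))/18


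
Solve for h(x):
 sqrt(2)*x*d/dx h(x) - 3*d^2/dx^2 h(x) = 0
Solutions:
 h(x) = C1 + C2*erfi(2^(3/4)*sqrt(3)*x/6)


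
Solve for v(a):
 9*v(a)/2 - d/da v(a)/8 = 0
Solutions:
 v(a) = C1*exp(36*a)


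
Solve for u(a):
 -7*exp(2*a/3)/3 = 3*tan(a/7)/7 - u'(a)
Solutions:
 u(a) = C1 + 7*exp(2*a/3)/2 - 3*log(cos(a/7))


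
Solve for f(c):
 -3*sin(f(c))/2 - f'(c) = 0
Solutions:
 f(c) = -acos((-C1 - exp(3*c))/(C1 - exp(3*c))) + 2*pi
 f(c) = acos((-C1 - exp(3*c))/(C1 - exp(3*c)))


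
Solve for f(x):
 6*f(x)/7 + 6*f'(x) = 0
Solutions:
 f(x) = C1*exp(-x/7)


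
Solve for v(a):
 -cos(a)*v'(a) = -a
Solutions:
 v(a) = C1 + Integral(a/cos(a), a)


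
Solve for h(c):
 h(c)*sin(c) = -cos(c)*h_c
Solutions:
 h(c) = C1*cos(c)


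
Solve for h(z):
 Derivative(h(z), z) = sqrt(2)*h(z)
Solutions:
 h(z) = C1*exp(sqrt(2)*z)


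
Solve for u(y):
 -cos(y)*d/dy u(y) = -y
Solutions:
 u(y) = C1 + Integral(y/cos(y), y)


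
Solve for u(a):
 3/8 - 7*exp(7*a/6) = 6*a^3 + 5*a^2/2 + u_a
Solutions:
 u(a) = C1 - 3*a^4/2 - 5*a^3/6 + 3*a/8 - 6*exp(7*a/6)


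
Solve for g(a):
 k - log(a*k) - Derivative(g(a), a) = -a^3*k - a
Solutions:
 g(a) = C1 + a^4*k/4 + a^2/2 + a*(k + 1) - a*log(a*k)


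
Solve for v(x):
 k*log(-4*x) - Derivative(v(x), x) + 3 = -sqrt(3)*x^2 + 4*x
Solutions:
 v(x) = C1 + k*x*log(-x) + sqrt(3)*x^3/3 - 2*x^2 + x*(-k + 2*k*log(2) + 3)


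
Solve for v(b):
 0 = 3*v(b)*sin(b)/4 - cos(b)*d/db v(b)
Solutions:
 v(b) = C1/cos(b)^(3/4)


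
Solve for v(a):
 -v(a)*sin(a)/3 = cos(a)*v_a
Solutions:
 v(a) = C1*cos(a)^(1/3)


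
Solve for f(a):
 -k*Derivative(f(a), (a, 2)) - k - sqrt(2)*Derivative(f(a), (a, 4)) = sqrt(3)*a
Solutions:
 f(a) = C1 + C2*a + C3*exp(-2^(3/4)*a*sqrt(-k)/2) + C4*exp(2^(3/4)*a*sqrt(-k)/2) - sqrt(3)*a^3/(6*k) - a^2/2


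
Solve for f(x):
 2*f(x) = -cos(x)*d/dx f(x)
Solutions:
 f(x) = C1*(sin(x) - 1)/(sin(x) + 1)


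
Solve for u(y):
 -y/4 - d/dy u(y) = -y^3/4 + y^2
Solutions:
 u(y) = C1 + y^4/16 - y^3/3 - y^2/8


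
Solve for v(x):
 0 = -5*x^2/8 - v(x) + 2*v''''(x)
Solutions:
 v(x) = C1*exp(-2^(3/4)*x/2) + C2*exp(2^(3/4)*x/2) + C3*sin(2^(3/4)*x/2) + C4*cos(2^(3/4)*x/2) - 5*x^2/8


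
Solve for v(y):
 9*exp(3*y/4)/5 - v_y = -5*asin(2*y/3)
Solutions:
 v(y) = C1 + 5*y*asin(2*y/3) + 5*sqrt(9 - 4*y^2)/2 + 12*exp(3*y/4)/5


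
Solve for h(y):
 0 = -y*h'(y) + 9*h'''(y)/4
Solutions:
 h(y) = C1 + Integral(C2*airyai(2^(2/3)*3^(1/3)*y/3) + C3*airybi(2^(2/3)*3^(1/3)*y/3), y)


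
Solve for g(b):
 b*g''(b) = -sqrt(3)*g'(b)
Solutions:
 g(b) = C1 + C2*b^(1 - sqrt(3))


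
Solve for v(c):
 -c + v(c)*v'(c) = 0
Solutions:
 v(c) = -sqrt(C1 + c^2)
 v(c) = sqrt(C1 + c^2)


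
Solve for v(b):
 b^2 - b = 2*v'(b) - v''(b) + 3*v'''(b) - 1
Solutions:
 v(b) = C1 + b^3/6 - b + (C2*sin(sqrt(23)*b/6) + C3*cos(sqrt(23)*b/6))*exp(b/6)


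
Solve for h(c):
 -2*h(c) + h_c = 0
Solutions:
 h(c) = C1*exp(2*c)


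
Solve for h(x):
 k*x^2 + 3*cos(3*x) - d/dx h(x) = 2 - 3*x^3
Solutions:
 h(x) = C1 + k*x^3/3 + 3*x^4/4 - 2*x + sin(3*x)


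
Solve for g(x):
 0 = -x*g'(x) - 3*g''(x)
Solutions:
 g(x) = C1 + C2*erf(sqrt(6)*x/6)


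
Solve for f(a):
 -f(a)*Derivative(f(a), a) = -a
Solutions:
 f(a) = -sqrt(C1 + a^2)
 f(a) = sqrt(C1 + a^2)


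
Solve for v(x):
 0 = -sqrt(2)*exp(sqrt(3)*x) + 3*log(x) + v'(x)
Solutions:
 v(x) = C1 - 3*x*log(x) + 3*x + sqrt(6)*exp(sqrt(3)*x)/3


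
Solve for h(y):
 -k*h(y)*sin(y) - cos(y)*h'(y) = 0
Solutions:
 h(y) = C1*exp(k*log(cos(y)))


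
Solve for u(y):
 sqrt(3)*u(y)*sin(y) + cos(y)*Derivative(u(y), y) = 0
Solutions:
 u(y) = C1*cos(y)^(sqrt(3))


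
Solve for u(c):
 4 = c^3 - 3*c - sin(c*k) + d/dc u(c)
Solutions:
 u(c) = C1 - c^4/4 + 3*c^2/2 + 4*c - cos(c*k)/k


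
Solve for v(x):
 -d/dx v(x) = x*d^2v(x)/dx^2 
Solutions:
 v(x) = C1 + C2*log(x)


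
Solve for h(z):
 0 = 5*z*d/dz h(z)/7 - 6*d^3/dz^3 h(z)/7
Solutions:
 h(z) = C1 + Integral(C2*airyai(5^(1/3)*6^(2/3)*z/6) + C3*airybi(5^(1/3)*6^(2/3)*z/6), z)


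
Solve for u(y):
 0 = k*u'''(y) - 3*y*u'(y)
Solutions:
 u(y) = C1 + Integral(C2*airyai(3^(1/3)*y*(1/k)^(1/3)) + C3*airybi(3^(1/3)*y*(1/k)^(1/3)), y)


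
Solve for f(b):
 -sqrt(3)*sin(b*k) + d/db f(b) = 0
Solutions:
 f(b) = C1 - sqrt(3)*cos(b*k)/k


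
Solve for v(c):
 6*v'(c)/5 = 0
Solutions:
 v(c) = C1


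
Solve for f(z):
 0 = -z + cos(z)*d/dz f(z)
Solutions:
 f(z) = C1 + Integral(z/cos(z), z)


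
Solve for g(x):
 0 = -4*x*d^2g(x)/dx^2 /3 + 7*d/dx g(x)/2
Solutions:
 g(x) = C1 + C2*x^(29/8)


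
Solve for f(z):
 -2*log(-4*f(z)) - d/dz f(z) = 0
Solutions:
 Integral(1/(log(-_y) + 2*log(2)), (_y, f(z)))/2 = C1 - z


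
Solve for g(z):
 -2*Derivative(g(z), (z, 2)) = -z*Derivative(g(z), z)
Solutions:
 g(z) = C1 + C2*erfi(z/2)


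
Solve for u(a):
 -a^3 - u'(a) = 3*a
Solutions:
 u(a) = C1 - a^4/4 - 3*a^2/2


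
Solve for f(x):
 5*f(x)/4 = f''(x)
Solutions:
 f(x) = C1*exp(-sqrt(5)*x/2) + C2*exp(sqrt(5)*x/2)


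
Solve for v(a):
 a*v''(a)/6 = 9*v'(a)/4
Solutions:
 v(a) = C1 + C2*a^(29/2)


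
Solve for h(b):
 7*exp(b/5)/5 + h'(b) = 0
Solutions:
 h(b) = C1 - 7*exp(b/5)


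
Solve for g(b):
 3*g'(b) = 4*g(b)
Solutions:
 g(b) = C1*exp(4*b/3)


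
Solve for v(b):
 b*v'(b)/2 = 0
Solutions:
 v(b) = C1


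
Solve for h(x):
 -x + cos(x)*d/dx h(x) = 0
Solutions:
 h(x) = C1 + Integral(x/cos(x), x)


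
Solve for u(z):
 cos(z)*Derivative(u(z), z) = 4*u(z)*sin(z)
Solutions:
 u(z) = C1/cos(z)^4


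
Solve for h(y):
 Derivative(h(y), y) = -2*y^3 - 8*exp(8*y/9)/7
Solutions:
 h(y) = C1 - y^4/2 - 9*exp(8*y/9)/7


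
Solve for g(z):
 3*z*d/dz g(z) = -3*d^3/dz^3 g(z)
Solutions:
 g(z) = C1 + Integral(C2*airyai(-z) + C3*airybi(-z), z)


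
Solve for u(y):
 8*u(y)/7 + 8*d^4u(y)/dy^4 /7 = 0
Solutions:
 u(y) = (C1*sin(sqrt(2)*y/2) + C2*cos(sqrt(2)*y/2))*exp(-sqrt(2)*y/2) + (C3*sin(sqrt(2)*y/2) + C4*cos(sqrt(2)*y/2))*exp(sqrt(2)*y/2)


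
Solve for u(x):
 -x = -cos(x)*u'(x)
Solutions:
 u(x) = C1 + Integral(x/cos(x), x)


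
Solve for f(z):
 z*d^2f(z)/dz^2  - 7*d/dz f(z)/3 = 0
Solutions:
 f(z) = C1 + C2*z^(10/3)


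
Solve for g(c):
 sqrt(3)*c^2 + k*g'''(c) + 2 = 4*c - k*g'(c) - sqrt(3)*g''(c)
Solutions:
 g(c) = C1 + C2*exp(c*(sqrt(3 - 4*k^2) - sqrt(3))/(2*k)) + C3*exp(-c*(sqrt(3 - 4*k^2) + sqrt(3))/(2*k)) - sqrt(3)*c^3/(3*k) + 2*c^2/k + 3*c^2/k^2 - 2*c/k + 2*sqrt(3)*c/k - 4*sqrt(3)*c/k^2 - 6*sqrt(3)*c/k^3


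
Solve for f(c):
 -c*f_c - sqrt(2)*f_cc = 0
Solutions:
 f(c) = C1 + C2*erf(2^(1/4)*c/2)


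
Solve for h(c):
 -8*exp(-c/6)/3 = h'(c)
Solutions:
 h(c) = C1 + 16*exp(-c/6)


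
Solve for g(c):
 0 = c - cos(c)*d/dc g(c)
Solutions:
 g(c) = C1 + Integral(c/cos(c), c)


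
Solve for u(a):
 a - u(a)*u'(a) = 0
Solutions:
 u(a) = -sqrt(C1 + a^2)
 u(a) = sqrt(C1 + a^2)


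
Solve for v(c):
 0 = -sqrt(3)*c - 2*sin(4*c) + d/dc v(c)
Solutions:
 v(c) = C1 + sqrt(3)*c^2/2 - cos(4*c)/2


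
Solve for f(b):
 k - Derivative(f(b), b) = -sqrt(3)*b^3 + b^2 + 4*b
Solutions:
 f(b) = C1 + sqrt(3)*b^4/4 - b^3/3 - 2*b^2 + b*k


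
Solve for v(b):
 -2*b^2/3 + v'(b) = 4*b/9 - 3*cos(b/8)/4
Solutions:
 v(b) = C1 + 2*b^3/9 + 2*b^2/9 - 6*sin(b/8)


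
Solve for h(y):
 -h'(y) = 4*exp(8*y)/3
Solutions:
 h(y) = C1 - exp(8*y)/6


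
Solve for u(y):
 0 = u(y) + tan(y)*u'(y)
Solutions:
 u(y) = C1/sin(y)


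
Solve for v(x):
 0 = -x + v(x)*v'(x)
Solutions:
 v(x) = -sqrt(C1 + x^2)
 v(x) = sqrt(C1 + x^2)


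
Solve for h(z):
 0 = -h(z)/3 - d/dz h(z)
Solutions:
 h(z) = C1*exp(-z/3)


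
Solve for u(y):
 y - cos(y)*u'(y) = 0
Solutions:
 u(y) = C1 + Integral(y/cos(y), y)


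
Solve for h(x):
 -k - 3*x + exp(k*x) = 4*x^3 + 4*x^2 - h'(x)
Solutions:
 h(x) = C1 + k*x + x^4 + 4*x^3/3 + 3*x^2/2 - exp(k*x)/k


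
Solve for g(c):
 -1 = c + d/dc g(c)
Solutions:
 g(c) = C1 - c^2/2 - c


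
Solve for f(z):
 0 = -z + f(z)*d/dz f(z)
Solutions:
 f(z) = -sqrt(C1 + z^2)
 f(z) = sqrt(C1 + z^2)


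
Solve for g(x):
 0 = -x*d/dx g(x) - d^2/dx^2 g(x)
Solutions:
 g(x) = C1 + C2*erf(sqrt(2)*x/2)


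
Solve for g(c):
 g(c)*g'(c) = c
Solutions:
 g(c) = -sqrt(C1 + c^2)
 g(c) = sqrt(C1 + c^2)


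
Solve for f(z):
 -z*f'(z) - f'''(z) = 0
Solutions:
 f(z) = C1 + Integral(C2*airyai(-z) + C3*airybi(-z), z)


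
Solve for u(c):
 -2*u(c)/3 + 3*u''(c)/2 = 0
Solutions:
 u(c) = C1*exp(-2*c/3) + C2*exp(2*c/3)


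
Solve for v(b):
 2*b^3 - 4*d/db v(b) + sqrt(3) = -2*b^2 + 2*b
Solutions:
 v(b) = C1 + b^4/8 + b^3/6 - b^2/4 + sqrt(3)*b/4


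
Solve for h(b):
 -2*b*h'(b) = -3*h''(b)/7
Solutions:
 h(b) = C1 + C2*erfi(sqrt(21)*b/3)


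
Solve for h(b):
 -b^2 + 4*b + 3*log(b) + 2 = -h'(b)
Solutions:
 h(b) = C1 + b^3/3 - 2*b^2 - 3*b*log(b) + b


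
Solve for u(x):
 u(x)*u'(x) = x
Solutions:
 u(x) = -sqrt(C1 + x^2)
 u(x) = sqrt(C1 + x^2)


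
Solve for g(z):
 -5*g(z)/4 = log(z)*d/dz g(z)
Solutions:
 g(z) = C1*exp(-5*li(z)/4)


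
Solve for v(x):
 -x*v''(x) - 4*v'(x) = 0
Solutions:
 v(x) = C1 + C2/x^3


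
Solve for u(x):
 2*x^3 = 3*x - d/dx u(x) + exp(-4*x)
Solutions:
 u(x) = C1 - x^4/2 + 3*x^2/2 - exp(-4*x)/4


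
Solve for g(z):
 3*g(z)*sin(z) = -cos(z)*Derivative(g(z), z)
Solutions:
 g(z) = C1*cos(z)^3


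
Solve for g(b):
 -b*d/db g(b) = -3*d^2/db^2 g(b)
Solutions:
 g(b) = C1 + C2*erfi(sqrt(6)*b/6)


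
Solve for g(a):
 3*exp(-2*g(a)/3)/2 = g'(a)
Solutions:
 g(a) = 3*log(-sqrt(C1 + 3*a)) - 3*log(3)/2
 g(a) = 3*log(C1 + 3*a)/2 - 3*log(3)/2


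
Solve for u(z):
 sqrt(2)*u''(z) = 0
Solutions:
 u(z) = C1 + C2*z


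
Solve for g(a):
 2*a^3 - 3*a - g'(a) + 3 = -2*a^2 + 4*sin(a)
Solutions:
 g(a) = C1 + a^4/2 + 2*a^3/3 - 3*a^2/2 + 3*a + 4*cos(a)


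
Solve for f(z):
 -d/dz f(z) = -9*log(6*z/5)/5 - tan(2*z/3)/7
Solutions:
 f(z) = C1 + 9*z*log(z)/5 - 9*z*log(5)/5 - 9*z/5 + 9*z*log(6)/5 - 3*log(cos(2*z/3))/14


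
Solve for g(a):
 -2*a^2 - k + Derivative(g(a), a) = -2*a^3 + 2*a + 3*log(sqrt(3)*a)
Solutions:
 g(a) = C1 - a^4/2 + 2*a^3/3 + a^2 + a*k + 3*a*log(a) - 3*a + 3*a*log(3)/2


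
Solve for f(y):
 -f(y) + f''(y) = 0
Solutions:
 f(y) = C1*exp(-y) + C2*exp(y)


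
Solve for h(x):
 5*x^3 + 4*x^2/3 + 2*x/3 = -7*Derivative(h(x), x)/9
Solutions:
 h(x) = C1 - 45*x^4/28 - 4*x^3/7 - 3*x^2/7


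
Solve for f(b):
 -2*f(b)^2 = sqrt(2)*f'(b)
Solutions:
 f(b) = 1/(C1 + sqrt(2)*b)


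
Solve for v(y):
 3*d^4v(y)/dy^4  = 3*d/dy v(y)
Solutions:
 v(y) = C1 + C4*exp(y) + (C2*sin(sqrt(3)*y/2) + C3*cos(sqrt(3)*y/2))*exp(-y/2)


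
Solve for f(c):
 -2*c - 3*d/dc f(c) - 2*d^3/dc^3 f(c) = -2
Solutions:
 f(c) = C1 + C2*sin(sqrt(6)*c/2) + C3*cos(sqrt(6)*c/2) - c^2/3 + 2*c/3


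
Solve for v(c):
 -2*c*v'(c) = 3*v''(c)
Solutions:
 v(c) = C1 + C2*erf(sqrt(3)*c/3)


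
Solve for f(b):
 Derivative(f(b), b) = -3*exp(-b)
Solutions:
 f(b) = C1 + 3*exp(-b)


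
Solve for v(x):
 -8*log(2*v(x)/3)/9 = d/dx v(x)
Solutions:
 9*Integral(1/(log(_y) - log(3) + log(2)), (_y, v(x)))/8 = C1 - x


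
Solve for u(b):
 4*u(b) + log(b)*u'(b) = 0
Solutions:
 u(b) = C1*exp(-4*li(b))


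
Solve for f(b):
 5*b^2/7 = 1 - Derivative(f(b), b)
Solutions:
 f(b) = C1 - 5*b^3/21 + b


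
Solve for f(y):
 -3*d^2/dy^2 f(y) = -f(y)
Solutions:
 f(y) = C1*exp(-sqrt(3)*y/3) + C2*exp(sqrt(3)*y/3)


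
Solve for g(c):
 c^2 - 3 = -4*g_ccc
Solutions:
 g(c) = C1 + C2*c + C3*c^2 - c^5/240 + c^3/8


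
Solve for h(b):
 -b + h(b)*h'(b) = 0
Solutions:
 h(b) = -sqrt(C1 + b^2)
 h(b) = sqrt(C1 + b^2)


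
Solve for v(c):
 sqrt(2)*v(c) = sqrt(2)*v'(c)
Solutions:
 v(c) = C1*exp(c)


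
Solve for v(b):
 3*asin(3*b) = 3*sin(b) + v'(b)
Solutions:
 v(b) = C1 + 3*b*asin(3*b) + sqrt(1 - 9*b^2) + 3*cos(b)


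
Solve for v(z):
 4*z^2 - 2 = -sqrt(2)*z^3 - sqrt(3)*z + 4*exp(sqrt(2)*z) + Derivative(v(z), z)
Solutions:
 v(z) = C1 + sqrt(2)*z^4/4 + 4*z^3/3 + sqrt(3)*z^2/2 - 2*z - 2*sqrt(2)*exp(sqrt(2)*z)


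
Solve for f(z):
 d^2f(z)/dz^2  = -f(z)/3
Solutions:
 f(z) = C1*sin(sqrt(3)*z/3) + C2*cos(sqrt(3)*z/3)


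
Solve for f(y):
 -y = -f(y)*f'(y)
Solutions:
 f(y) = -sqrt(C1 + y^2)
 f(y) = sqrt(C1 + y^2)


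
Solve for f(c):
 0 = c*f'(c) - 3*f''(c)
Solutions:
 f(c) = C1 + C2*erfi(sqrt(6)*c/6)


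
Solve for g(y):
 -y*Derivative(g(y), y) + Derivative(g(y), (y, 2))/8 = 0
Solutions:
 g(y) = C1 + C2*erfi(2*y)


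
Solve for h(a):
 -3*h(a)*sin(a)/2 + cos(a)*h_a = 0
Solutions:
 h(a) = C1/cos(a)^(3/2)


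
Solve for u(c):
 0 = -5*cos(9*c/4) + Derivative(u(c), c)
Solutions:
 u(c) = C1 + 20*sin(9*c/4)/9


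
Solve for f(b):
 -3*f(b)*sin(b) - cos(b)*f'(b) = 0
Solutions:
 f(b) = C1*cos(b)^3


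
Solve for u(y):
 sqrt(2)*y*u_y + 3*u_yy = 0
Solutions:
 u(y) = C1 + C2*erf(2^(3/4)*sqrt(3)*y/6)


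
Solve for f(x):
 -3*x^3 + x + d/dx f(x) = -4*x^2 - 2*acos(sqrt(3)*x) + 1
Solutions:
 f(x) = C1 + 3*x^4/4 - 4*x^3/3 - x^2/2 - 2*x*acos(sqrt(3)*x) + x + 2*sqrt(3)*sqrt(1 - 3*x^2)/3


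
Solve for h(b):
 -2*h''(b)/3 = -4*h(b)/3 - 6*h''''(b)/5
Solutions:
 h(b) = (C1*sin(10^(1/4)*sqrt(3)*b*sin(atan(sqrt(335)/5)/2)/3) + C2*cos(10^(1/4)*sqrt(3)*b*sin(atan(sqrt(335)/5)/2)/3))*exp(-10^(1/4)*sqrt(3)*b*cos(atan(sqrt(335)/5)/2)/3) + (C3*sin(10^(1/4)*sqrt(3)*b*sin(atan(sqrt(335)/5)/2)/3) + C4*cos(10^(1/4)*sqrt(3)*b*sin(atan(sqrt(335)/5)/2)/3))*exp(10^(1/4)*sqrt(3)*b*cos(atan(sqrt(335)/5)/2)/3)


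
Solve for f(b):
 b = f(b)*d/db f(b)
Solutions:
 f(b) = -sqrt(C1 + b^2)
 f(b) = sqrt(C1 + b^2)


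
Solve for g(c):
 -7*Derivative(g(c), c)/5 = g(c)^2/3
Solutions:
 g(c) = 21/(C1 + 5*c)


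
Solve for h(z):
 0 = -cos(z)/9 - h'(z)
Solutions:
 h(z) = C1 - sin(z)/9


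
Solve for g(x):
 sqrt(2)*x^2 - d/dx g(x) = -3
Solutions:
 g(x) = C1 + sqrt(2)*x^3/3 + 3*x


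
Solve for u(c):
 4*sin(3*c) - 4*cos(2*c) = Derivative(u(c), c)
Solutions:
 u(c) = C1 - 2*sin(2*c) - 4*cos(3*c)/3


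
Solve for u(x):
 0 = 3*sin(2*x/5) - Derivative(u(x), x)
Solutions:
 u(x) = C1 - 15*cos(2*x/5)/2


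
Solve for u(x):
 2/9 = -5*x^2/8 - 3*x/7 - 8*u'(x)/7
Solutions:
 u(x) = C1 - 35*x^3/192 - 3*x^2/16 - 7*x/36


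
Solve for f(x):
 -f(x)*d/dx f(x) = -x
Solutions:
 f(x) = -sqrt(C1 + x^2)
 f(x) = sqrt(C1 + x^2)


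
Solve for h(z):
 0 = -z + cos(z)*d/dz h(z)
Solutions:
 h(z) = C1 + Integral(z/cos(z), z)


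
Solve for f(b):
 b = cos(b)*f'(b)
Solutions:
 f(b) = C1 + Integral(b/cos(b), b)


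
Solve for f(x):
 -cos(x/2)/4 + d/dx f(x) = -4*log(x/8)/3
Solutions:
 f(x) = C1 - 4*x*log(x)/3 + 4*x/3 + 4*x*log(2) + sin(x/2)/2


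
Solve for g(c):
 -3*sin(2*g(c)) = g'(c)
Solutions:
 g(c) = pi - acos((-C1 - exp(12*c))/(C1 - exp(12*c)))/2
 g(c) = acos((-C1 - exp(12*c))/(C1 - exp(12*c)))/2


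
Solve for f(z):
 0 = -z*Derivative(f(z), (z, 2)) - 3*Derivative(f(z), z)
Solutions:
 f(z) = C1 + C2/z^2


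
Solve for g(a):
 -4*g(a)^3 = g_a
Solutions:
 g(a) = -sqrt(2)*sqrt(-1/(C1 - 4*a))/2
 g(a) = sqrt(2)*sqrt(-1/(C1 - 4*a))/2


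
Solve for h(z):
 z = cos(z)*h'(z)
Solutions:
 h(z) = C1 + Integral(z/cos(z), z)


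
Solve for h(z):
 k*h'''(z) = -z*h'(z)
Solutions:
 h(z) = C1 + Integral(C2*airyai(z*(-1/k)^(1/3)) + C3*airybi(z*(-1/k)^(1/3)), z)


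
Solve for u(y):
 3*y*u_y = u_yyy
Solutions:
 u(y) = C1 + Integral(C2*airyai(3^(1/3)*y) + C3*airybi(3^(1/3)*y), y)


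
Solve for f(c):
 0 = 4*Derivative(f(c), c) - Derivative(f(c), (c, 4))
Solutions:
 f(c) = C1 + C4*exp(2^(2/3)*c) + (C2*sin(2^(2/3)*sqrt(3)*c/2) + C3*cos(2^(2/3)*sqrt(3)*c/2))*exp(-2^(2/3)*c/2)


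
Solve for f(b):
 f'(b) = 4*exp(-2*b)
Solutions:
 f(b) = C1 - 2*exp(-2*b)


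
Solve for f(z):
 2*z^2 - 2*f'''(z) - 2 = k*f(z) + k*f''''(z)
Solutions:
 f(z) = C1*exp(z*(-sqrt(6^(1/3)*(sqrt(3)*sqrt(-16 + 27/k^4) + 9/k^2)^(1/3)/3 + 2*6^(2/3)/(3*(sqrt(3)*sqrt(-16 + 27/k^4) + 9/k^2)^(1/3)) + k^(-2)) + sqrt(-6^(1/3)*(sqrt(3)*sqrt(-16 + 27/k^4) + 9/k^2)^(1/3)/3 - 2*6^(2/3)/(3*(sqrt(3)*sqrt(-16 + 27/k^4) + 9/k^2)^(1/3)) + 2/k^2 + 2/(k^3*sqrt(6^(1/3)*(sqrt(3)*sqrt(-16 + 27/k^4) + 9/k^2)^(1/3)/3 + 2*6^(2/3)/(3*(sqrt(3)*sqrt(-16 + 27/k^4) + 9/k^2)^(1/3)) + k^(-2)))) - 1/k)/2) + C2*exp(z*(sqrt(6^(1/3)*(sqrt(3)*sqrt(-16 + 27/k^4) + 9/k^2)^(1/3)/3 + 2*6^(2/3)/(3*(sqrt(3)*sqrt(-16 + 27/k^4) + 9/k^2)^(1/3)) + k^(-2)) - sqrt(-6^(1/3)*(sqrt(3)*sqrt(-16 + 27/k^4) + 9/k^2)^(1/3)/3 - 2*6^(2/3)/(3*(sqrt(3)*sqrt(-16 + 27/k^4) + 9/k^2)^(1/3)) + 2/k^2 - 2/(k^3*sqrt(6^(1/3)*(sqrt(3)*sqrt(-16 + 27/k^4) + 9/k^2)^(1/3)/3 + 2*6^(2/3)/(3*(sqrt(3)*sqrt(-16 + 27/k^4) + 9/k^2)^(1/3)) + k^(-2)))) - 1/k)/2) + C3*exp(z*(sqrt(6^(1/3)*(sqrt(3)*sqrt(-16 + 27/k^4) + 9/k^2)^(1/3)/3 + 2*6^(2/3)/(3*(sqrt(3)*sqrt(-16 + 27/k^4) + 9/k^2)^(1/3)) + k^(-2)) + sqrt(-6^(1/3)*(sqrt(3)*sqrt(-16 + 27/k^4) + 9/k^2)^(1/3)/3 - 2*6^(2/3)/(3*(sqrt(3)*sqrt(-16 + 27/k^4) + 9/k^2)^(1/3)) + 2/k^2 - 2/(k^3*sqrt(6^(1/3)*(sqrt(3)*sqrt(-16 + 27/k^4) + 9/k^2)^(1/3)/3 + 2*6^(2/3)/(3*(sqrt(3)*sqrt(-16 + 27/k^4) + 9/k^2)^(1/3)) + k^(-2)))) - 1/k)/2) + C4*exp(-z*(sqrt(6^(1/3)*(sqrt(3)*sqrt(-16 + 27/k^4) + 9/k^2)^(1/3)/3 + 2*6^(2/3)/(3*(sqrt(3)*sqrt(-16 + 27/k^4) + 9/k^2)^(1/3)) + k^(-2)) + sqrt(-6^(1/3)*(sqrt(3)*sqrt(-16 + 27/k^4) + 9/k^2)^(1/3)/3 - 2*6^(2/3)/(3*(sqrt(3)*sqrt(-16 + 27/k^4) + 9/k^2)^(1/3)) + 2/k^2 + 2/(k^3*sqrt(6^(1/3)*(sqrt(3)*sqrt(-16 + 27/k^4) + 9/k^2)^(1/3)/3 + 2*6^(2/3)/(3*(sqrt(3)*sqrt(-16 + 27/k^4) + 9/k^2)^(1/3)) + k^(-2)))) + 1/k)/2) + 2*z^2/k - 2/k


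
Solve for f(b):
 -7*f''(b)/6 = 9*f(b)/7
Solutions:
 f(b) = C1*sin(3*sqrt(6)*b/7) + C2*cos(3*sqrt(6)*b/7)


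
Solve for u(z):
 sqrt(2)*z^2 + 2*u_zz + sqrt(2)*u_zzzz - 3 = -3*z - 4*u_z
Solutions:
 u(z) = C1 + C2*exp(-3^(1/3)*z*(-(9*sqrt(2) + sqrt(6)*sqrt(sqrt(2) + 27))^(1/3) + sqrt(2)*3^(1/3)/(9*sqrt(2) + sqrt(6)*sqrt(sqrt(2) + 27))^(1/3))/6)*sin(3^(1/6)*z*(3*sqrt(2)/(9*sqrt(2) + sqrt(6)*sqrt(sqrt(2) + 27))^(1/3) + 3^(2/3)*(9*sqrt(2) + sqrt(6)*sqrt(sqrt(2) + 27))^(1/3))/6) + C3*exp(-3^(1/3)*z*(-(9*sqrt(2) + sqrt(6)*sqrt(sqrt(2) + 27))^(1/3) + sqrt(2)*3^(1/3)/(9*sqrt(2) + sqrt(6)*sqrt(sqrt(2) + 27))^(1/3))/6)*cos(3^(1/6)*z*(3*sqrt(2)/(9*sqrt(2) + sqrt(6)*sqrt(sqrt(2) + 27))^(1/3) + 3^(2/3)*(9*sqrt(2) + sqrt(6)*sqrt(sqrt(2) + 27))^(1/3))/6) + C4*exp(3^(1/3)*z*(-(9*sqrt(2) + sqrt(6)*sqrt(sqrt(2) + 27))^(1/3) + sqrt(2)*3^(1/3)/(9*sqrt(2) + sqrt(6)*sqrt(sqrt(2) + 27))^(1/3))/3) - sqrt(2)*z^3/12 - 3*z^2/8 + sqrt(2)*z^2/8 - sqrt(2)*z/8 + 9*z/8


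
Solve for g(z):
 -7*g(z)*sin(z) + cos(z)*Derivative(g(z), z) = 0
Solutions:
 g(z) = C1/cos(z)^7


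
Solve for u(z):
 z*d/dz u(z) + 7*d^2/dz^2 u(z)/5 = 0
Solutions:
 u(z) = C1 + C2*erf(sqrt(70)*z/14)


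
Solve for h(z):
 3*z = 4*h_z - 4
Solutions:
 h(z) = C1 + 3*z^2/8 + z


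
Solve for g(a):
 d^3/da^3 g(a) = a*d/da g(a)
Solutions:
 g(a) = C1 + Integral(C2*airyai(a) + C3*airybi(a), a)


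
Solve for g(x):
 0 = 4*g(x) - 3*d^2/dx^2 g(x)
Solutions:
 g(x) = C1*exp(-2*sqrt(3)*x/3) + C2*exp(2*sqrt(3)*x/3)


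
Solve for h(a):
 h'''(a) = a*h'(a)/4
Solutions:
 h(a) = C1 + Integral(C2*airyai(2^(1/3)*a/2) + C3*airybi(2^(1/3)*a/2), a)


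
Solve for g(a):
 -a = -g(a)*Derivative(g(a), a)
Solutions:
 g(a) = -sqrt(C1 + a^2)
 g(a) = sqrt(C1 + a^2)


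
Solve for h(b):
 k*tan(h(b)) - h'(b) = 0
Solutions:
 h(b) = pi - asin(C1*exp(b*k))
 h(b) = asin(C1*exp(b*k))


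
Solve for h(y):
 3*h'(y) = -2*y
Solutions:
 h(y) = C1 - y^2/3


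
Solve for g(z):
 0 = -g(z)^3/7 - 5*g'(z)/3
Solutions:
 g(z) = -sqrt(70)*sqrt(-1/(C1 - 3*z))/2
 g(z) = sqrt(70)*sqrt(-1/(C1 - 3*z))/2


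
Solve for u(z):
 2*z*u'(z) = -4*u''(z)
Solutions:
 u(z) = C1 + C2*erf(z/2)


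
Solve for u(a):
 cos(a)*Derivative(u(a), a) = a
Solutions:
 u(a) = C1 + Integral(a/cos(a), a)


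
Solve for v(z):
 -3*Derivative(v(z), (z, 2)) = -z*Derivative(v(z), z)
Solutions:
 v(z) = C1 + C2*erfi(sqrt(6)*z/6)


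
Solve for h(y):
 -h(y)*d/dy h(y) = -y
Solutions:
 h(y) = -sqrt(C1 + y^2)
 h(y) = sqrt(C1 + y^2)


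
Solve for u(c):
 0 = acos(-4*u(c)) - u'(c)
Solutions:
 Integral(1/acos(-4*_y), (_y, u(c))) = C1 + c


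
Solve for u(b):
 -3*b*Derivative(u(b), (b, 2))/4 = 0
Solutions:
 u(b) = C1 + C2*b


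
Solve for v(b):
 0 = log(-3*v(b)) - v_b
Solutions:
 -Integral(1/(log(-_y) + log(3)), (_y, v(b))) = C1 - b
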